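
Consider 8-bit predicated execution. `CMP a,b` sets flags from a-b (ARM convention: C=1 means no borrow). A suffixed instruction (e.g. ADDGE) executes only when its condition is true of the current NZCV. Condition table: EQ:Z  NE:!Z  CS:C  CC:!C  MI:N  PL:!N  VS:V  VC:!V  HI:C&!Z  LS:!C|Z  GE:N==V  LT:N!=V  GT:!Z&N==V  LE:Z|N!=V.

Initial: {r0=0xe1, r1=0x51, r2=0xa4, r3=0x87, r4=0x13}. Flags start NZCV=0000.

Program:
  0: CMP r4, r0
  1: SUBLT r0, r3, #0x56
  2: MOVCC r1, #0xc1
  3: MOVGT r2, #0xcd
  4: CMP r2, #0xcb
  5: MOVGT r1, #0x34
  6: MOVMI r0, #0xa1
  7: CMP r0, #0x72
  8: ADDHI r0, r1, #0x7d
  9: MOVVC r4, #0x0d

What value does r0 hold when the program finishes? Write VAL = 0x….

[0] flags=0000 → (cmp)
[1] flags=0000 LT?F → skip
[2] flags=0000 CC?T → r1=0xc1
[3] flags=0000 GT?T → r2=0xcd
[4] flags=0010 → (cmp)
[5] flags=0010 GT?T → r1=0x34
[6] flags=0010 MI?F → skip
[7] flags=0011 → (cmp)
[8] flags=0011 HI?T → r0=0xb1
[9] flags=0011 VC?F → skip

VAL = 0xb1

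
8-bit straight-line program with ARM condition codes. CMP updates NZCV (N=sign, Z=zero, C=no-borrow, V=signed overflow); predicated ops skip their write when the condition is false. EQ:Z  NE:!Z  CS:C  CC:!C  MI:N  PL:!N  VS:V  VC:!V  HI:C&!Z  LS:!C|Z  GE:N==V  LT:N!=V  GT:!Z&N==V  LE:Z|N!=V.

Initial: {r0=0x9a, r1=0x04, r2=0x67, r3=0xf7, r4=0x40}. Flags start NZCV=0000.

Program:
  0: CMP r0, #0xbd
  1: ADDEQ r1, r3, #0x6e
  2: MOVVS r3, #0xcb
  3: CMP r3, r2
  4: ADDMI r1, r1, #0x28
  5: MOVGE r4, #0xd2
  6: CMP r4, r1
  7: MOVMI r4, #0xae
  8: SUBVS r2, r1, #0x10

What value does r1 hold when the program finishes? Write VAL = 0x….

VAL = 0x2c

0: ✓ CMP  NZCV=1000
1: · ADDEQ
2: · MOVVS
3: ✓ CMP  NZCV=1010
4: ✓ ADDMI  r1←0x2c
5: · MOVGE
6: ✓ CMP  NZCV=0010
7: · MOVMI
8: · SUBVS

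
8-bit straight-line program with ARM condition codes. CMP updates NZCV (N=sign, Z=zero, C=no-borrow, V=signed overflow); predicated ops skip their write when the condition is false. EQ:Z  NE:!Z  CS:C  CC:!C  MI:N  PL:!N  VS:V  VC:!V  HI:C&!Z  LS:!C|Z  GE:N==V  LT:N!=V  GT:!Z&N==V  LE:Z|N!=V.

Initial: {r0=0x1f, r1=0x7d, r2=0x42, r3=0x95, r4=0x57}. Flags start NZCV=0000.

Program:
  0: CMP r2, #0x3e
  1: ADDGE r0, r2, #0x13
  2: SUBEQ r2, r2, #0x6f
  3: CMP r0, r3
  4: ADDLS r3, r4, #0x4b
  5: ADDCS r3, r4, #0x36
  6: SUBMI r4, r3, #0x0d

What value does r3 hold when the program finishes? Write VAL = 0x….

VAL = 0xa2

0: ✓ CMP  NZCV=0010
1: ✓ ADDGE  r0←0x55
2: · SUBEQ
3: ✓ CMP  NZCV=1001
4: ✓ ADDLS  r3←0xa2
5: · ADDCS
6: ✓ SUBMI  r4←0x95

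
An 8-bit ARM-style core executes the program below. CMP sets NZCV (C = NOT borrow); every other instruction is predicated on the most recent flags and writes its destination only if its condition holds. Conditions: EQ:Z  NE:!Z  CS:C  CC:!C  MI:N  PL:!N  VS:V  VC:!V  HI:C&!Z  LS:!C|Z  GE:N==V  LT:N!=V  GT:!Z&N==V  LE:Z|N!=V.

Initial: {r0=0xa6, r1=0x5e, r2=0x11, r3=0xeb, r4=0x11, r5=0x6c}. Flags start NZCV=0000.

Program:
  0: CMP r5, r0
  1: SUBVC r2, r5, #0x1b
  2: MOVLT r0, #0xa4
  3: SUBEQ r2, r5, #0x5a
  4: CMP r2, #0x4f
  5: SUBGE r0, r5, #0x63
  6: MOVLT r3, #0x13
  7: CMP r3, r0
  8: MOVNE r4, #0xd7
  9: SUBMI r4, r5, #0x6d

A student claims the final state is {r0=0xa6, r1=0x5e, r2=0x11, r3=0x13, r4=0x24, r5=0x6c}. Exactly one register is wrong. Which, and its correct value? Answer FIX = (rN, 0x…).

FIX = (r4, 0xd7)

0: ✓ CMP  NZCV=1001
1: · SUBVC
2: · MOVLT
3: · SUBEQ
4: ✓ CMP  NZCV=1000
5: · SUBGE
6: ✓ MOVLT  r3←0x13
7: ✓ CMP  NZCV=0000
8: ✓ MOVNE  r4←0xd7
9: · SUBMI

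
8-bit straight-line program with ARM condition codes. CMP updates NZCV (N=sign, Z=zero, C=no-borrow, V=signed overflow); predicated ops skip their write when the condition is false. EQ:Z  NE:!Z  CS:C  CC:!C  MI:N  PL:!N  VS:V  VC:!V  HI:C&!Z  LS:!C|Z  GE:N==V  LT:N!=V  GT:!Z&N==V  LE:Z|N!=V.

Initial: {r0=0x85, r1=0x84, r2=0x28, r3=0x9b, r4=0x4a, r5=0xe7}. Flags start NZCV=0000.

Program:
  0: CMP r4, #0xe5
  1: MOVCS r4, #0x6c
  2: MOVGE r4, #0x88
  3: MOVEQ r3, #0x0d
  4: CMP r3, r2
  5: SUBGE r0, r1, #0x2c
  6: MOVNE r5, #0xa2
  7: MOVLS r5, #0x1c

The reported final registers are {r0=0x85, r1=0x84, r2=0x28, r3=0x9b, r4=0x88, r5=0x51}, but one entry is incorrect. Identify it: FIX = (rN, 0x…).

FIX = (r5, 0xa2)

[0] flags=0000 → (cmp)
[1] flags=0000 CS?F → skip
[2] flags=0000 GE?T → r4=0x88
[3] flags=0000 EQ?F → skip
[4] flags=0011 → (cmp)
[5] flags=0011 GE?F → skip
[6] flags=0011 NE?T → r5=0xa2
[7] flags=0011 LS?F → skip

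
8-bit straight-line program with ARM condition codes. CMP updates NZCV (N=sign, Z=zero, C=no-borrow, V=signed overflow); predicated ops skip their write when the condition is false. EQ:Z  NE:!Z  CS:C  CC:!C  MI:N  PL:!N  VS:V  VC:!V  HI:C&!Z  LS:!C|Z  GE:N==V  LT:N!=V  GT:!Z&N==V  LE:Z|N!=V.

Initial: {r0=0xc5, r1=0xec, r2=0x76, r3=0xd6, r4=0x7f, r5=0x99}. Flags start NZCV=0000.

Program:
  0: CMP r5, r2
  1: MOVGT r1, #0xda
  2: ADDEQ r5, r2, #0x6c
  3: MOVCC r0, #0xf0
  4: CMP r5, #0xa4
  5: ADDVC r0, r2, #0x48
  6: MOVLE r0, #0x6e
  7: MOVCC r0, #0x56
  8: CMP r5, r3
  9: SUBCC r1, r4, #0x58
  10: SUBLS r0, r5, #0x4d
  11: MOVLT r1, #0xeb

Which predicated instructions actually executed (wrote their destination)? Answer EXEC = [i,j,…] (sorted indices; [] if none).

EXEC = [5,6,7,9,10,11]

0: ✓ CMP  NZCV=0011
1: · MOVGT
2: · ADDEQ
3: · MOVCC
4: ✓ CMP  NZCV=1000
5: ✓ ADDVC  r0←0xbe
6: ✓ MOVLE  r0←0x6e
7: ✓ MOVCC  r0←0x56
8: ✓ CMP  NZCV=1000
9: ✓ SUBCC  r1←0x27
10: ✓ SUBLS  r0←0x4c
11: ✓ MOVLT  r1←0xeb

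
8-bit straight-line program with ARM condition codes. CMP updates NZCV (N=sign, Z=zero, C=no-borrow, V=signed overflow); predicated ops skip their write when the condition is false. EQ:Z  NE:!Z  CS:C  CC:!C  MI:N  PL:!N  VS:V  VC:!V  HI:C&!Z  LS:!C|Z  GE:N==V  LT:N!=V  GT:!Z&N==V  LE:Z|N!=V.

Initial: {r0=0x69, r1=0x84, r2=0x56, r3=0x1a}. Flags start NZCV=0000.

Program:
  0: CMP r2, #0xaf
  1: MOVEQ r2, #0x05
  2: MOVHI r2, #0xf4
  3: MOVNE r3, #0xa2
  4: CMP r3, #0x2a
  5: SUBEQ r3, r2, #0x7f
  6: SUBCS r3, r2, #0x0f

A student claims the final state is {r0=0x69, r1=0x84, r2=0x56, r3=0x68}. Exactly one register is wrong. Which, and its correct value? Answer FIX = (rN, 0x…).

FIX = (r3, 0x47)

0: ✓ CMP  NZCV=1001
1: · MOVEQ
2: · MOVHI
3: ✓ MOVNE  r3←0xa2
4: ✓ CMP  NZCV=0011
5: · SUBEQ
6: ✓ SUBCS  r3←0x47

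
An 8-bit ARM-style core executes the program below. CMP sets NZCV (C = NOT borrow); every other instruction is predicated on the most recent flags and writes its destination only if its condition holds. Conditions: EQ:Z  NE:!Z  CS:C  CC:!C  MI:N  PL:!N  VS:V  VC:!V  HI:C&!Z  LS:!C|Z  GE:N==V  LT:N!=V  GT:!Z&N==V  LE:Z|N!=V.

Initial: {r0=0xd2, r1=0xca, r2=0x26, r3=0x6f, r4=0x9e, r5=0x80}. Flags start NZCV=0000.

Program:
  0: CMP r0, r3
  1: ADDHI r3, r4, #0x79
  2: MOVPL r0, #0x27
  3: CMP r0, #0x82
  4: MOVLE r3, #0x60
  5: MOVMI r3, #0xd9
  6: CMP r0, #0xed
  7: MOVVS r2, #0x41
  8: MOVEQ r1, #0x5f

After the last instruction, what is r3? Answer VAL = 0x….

0: ✓ CMP  NZCV=0011
1: ✓ ADDHI  r3←0x17
2: ✓ MOVPL  r0←0x27
3: ✓ CMP  NZCV=1001
4: · MOVLE
5: ✓ MOVMI  r3←0xd9
6: ✓ CMP  NZCV=0000
7: · MOVVS
8: · MOVEQ

VAL = 0xd9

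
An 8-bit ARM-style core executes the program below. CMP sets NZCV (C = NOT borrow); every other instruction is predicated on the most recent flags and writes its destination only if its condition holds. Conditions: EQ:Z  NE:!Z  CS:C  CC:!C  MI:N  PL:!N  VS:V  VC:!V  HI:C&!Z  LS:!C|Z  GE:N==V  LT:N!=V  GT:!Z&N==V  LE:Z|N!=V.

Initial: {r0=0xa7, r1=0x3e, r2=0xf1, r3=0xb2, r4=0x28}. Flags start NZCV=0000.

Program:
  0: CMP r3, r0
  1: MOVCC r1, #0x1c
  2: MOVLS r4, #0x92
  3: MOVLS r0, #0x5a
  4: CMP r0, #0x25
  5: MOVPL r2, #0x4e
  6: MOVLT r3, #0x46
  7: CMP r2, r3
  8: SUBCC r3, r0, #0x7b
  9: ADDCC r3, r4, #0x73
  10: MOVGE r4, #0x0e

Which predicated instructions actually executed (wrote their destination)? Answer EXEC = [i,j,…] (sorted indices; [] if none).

EXEC = [6]

0: ✓ CMP  NZCV=0010
1: · MOVCC
2: · MOVLS
3: · MOVLS
4: ✓ CMP  NZCV=1010
5: · MOVPL
6: ✓ MOVLT  r3←0x46
7: ✓ CMP  NZCV=1010
8: · SUBCC
9: · ADDCC
10: · MOVGE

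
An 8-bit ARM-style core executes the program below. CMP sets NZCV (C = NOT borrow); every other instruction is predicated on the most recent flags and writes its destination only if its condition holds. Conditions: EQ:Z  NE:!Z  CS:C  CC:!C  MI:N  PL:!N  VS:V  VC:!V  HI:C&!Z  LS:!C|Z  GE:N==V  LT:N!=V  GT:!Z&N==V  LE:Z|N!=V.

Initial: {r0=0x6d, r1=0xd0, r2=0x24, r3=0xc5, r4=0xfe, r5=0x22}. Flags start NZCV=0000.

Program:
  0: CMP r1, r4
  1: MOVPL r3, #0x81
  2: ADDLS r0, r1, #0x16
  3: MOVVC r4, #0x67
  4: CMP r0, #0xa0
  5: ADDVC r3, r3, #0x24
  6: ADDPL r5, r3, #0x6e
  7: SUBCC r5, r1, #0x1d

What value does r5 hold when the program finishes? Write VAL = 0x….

[0] flags=1000 → (cmp)
[1] flags=1000 PL?F → skip
[2] flags=1000 LS?T → r0=0xe6
[3] flags=1000 VC?T → r4=0x67
[4] flags=0010 → (cmp)
[5] flags=0010 VC?T → r3=0xe9
[6] flags=0010 PL?T → r5=0x57
[7] flags=0010 CC?F → skip

VAL = 0x57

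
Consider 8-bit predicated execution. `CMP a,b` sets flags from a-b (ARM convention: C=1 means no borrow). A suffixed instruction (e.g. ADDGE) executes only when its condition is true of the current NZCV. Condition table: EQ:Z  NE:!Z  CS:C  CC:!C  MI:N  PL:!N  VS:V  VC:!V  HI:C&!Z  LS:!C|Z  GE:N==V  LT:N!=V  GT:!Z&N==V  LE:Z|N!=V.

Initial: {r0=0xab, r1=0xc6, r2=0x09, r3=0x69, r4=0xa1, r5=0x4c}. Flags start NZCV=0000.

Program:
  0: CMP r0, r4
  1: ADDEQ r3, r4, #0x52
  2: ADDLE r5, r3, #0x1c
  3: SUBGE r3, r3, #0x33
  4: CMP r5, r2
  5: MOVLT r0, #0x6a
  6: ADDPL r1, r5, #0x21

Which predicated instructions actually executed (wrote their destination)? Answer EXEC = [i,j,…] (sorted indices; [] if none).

0: ✓ CMP  NZCV=0010
1: · ADDEQ
2: · ADDLE
3: ✓ SUBGE  r3←0x36
4: ✓ CMP  NZCV=0010
5: · MOVLT
6: ✓ ADDPL  r1←0x6d

EXEC = [3,6]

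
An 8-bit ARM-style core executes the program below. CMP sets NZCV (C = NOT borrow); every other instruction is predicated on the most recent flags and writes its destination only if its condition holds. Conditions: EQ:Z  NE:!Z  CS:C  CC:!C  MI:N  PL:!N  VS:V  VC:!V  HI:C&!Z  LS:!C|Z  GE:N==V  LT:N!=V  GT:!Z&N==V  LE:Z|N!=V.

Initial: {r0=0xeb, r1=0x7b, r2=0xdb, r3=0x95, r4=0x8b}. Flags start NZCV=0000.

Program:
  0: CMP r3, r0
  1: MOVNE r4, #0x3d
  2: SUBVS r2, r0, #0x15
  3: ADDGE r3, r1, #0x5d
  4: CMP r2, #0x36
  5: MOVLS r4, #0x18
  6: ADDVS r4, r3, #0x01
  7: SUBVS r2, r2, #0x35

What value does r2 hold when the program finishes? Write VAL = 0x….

0: ✓ CMP  NZCV=1000
1: ✓ MOVNE  r4←0x3d
2: · SUBVS
3: · ADDGE
4: ✓ CMP  NZCV=1010
5: · MOVLS
6: · ADDVS
7: · SUBVS

VAL = 0xdb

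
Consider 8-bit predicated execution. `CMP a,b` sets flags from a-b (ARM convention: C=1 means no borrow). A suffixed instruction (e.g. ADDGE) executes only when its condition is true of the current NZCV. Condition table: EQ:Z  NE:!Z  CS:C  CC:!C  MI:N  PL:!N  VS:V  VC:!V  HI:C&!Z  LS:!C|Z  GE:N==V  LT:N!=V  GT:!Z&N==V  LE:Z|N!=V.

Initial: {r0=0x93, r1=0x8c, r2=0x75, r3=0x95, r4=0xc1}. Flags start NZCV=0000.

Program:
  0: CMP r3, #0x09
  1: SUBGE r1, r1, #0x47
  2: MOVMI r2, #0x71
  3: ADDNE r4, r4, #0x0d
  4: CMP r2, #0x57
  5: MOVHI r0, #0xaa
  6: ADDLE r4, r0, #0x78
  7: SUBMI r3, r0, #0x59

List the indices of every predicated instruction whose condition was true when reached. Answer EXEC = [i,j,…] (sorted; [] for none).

EXEC = [2,3,5]

[0] flags=1010 → (cmp)
[1] flags=1010 GE?F → skip
[2] flags=1010 MI?T → r2=0x71
[3] flags=1010 NE?T → r4=0xce
[4] flags=0010 → (cmp)
[5] flags=0010 HI?T → r0=0xaa
[6] flags=0010 LE?F → skip
[7] flags=0010 MI?F → skip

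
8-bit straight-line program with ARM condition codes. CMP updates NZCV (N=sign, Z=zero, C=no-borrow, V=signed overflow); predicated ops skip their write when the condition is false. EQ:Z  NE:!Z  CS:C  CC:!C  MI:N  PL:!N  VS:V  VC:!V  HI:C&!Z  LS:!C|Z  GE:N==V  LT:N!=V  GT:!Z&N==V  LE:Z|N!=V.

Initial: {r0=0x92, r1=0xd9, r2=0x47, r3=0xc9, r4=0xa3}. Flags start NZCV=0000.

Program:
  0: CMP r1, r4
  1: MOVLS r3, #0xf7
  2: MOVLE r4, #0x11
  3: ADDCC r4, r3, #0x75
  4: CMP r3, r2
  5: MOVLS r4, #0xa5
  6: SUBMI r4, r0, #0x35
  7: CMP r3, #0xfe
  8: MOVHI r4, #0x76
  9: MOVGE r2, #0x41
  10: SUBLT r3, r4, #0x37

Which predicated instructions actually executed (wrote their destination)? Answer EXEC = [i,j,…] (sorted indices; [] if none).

EXEC = [6,10]

[0] flags=0010 → (cmp)
[1] flags=0010 LS?F → skip
[2] flags=0010 LE?F → skip
[3] flags=0010 CC?F → skip
[4] flags=1010 → (cmp)
[5] flags=1010 LS?F → skip
[6] flags=1010 MI?T → r4=0x5d
[7] flags=1000 → (cmp)
[8] flags=1000 HI?F → skip
[9] flags=1000 GE?F → skip
[10] flags=1000 LT?T → r3=0x26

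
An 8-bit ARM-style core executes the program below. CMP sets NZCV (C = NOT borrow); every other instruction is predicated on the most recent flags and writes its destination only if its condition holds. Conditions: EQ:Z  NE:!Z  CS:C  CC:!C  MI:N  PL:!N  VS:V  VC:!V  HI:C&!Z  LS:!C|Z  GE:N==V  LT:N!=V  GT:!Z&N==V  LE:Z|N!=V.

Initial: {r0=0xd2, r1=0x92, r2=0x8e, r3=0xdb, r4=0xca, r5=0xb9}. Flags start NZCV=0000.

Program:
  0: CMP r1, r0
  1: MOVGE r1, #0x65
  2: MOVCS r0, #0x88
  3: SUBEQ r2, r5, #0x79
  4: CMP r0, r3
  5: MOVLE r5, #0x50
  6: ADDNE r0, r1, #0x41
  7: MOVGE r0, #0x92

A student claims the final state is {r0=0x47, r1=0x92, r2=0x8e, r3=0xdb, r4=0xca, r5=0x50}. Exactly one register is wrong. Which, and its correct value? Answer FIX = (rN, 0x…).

FIX = (r0, 0xd3)

[0] flags=1000 → (cmp)
[1] flags=1000 GE?F → skip
[2] flags=1000 CS?F → skip
[3] flags=1000 EQ?F → skip
[4] flags=1000 → (cmp)
[5] flags=1000 LE?T → r5=0x50
[6] flags=1000 NE?T → r0=0xd3
[7] flags=1000 GE?F → skip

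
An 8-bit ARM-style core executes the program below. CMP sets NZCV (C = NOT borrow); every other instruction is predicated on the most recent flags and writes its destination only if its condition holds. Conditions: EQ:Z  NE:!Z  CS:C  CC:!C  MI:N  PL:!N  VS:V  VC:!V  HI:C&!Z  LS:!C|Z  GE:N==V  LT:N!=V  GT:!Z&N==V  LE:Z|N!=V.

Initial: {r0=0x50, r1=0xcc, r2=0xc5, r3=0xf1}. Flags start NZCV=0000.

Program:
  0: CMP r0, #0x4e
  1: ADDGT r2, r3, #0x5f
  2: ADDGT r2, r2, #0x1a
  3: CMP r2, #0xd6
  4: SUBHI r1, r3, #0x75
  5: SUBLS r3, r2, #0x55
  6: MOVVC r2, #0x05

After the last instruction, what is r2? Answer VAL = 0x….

[0] flags=0010 → (cmp)
[1] flags=0010 GT?T → r2=0x50
[2] flags=0010 GT?T → r2=0x6a
[3] flags=1001 → (cmp)
[4] flags=1001 HI?F → skip
[5] flags=1001 LS?T → r3=0x15
[6] flags=1001 VC?F → skip

VAL = 0x6a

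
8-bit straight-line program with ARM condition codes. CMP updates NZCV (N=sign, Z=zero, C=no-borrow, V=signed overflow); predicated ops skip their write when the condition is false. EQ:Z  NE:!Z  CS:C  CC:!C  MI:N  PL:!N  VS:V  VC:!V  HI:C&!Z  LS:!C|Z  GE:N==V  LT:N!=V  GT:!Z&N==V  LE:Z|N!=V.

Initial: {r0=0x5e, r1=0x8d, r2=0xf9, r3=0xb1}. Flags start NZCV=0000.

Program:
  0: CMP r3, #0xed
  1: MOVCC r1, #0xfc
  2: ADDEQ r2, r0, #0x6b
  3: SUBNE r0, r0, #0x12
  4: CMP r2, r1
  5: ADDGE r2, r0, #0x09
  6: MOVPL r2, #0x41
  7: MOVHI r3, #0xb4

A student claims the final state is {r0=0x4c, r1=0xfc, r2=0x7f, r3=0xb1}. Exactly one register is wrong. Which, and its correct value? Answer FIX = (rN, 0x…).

FIX = (r2, 0xf9)

0: ✓ CMP  NZCV=1000
1: ✓ MOVCC  r1←0xfc
2: · ADDEQ
3: ✓ SUBNE  r0←0x4c
4: ✓ CMP  NZCV=1000
5: · ADDGE
6: · MOVPL
7: · MOVHI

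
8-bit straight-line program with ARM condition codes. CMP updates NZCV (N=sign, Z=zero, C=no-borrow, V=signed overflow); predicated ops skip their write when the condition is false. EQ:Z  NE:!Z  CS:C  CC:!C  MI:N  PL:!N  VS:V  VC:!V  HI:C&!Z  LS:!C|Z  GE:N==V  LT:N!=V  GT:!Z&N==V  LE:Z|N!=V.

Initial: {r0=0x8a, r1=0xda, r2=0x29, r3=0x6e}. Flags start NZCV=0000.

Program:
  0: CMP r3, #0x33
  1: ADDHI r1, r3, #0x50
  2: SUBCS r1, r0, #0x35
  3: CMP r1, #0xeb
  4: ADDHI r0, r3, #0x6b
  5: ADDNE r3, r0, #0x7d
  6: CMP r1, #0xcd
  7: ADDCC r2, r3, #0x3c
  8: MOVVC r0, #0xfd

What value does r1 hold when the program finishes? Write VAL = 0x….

VAL = 0x55

[0] flags=0010 → (cmp)
[1] flags=0010 HI?T → r1=0xbe
[2] flags=0010 CS?T → r1=0x55
[3] flags=0000 → (cmp)
[4] flags=0000 HI?F → skip
[5] flags=0000 NE?T → r3=0x07
[6] flags=1001 → (cmp)
[7] flags=1001 CC?T → r2=0x43
[8] flags=1001 VC?F → skip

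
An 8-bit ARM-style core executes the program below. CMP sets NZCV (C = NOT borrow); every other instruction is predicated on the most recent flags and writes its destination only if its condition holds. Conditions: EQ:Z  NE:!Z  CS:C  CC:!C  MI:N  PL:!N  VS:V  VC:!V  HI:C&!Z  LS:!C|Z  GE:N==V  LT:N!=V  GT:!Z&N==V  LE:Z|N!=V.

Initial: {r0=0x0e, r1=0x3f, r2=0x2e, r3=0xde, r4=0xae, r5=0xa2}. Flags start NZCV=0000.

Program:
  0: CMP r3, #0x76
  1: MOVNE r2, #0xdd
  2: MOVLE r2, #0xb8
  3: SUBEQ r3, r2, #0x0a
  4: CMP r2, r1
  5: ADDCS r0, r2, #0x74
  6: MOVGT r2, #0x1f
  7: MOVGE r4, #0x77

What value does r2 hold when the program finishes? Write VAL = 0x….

VAL = 0xb8

0: ✓ CMP  NZCV=0011
1: ✓ MOVNE  r2←0xdd
2: ✓ MOVLE  r2←0xb8
3: · SUBEQ
4: ✓ CMP  NZCV=0011
5: ✓ ADDCS  r0←0x2c
6: · MOVGT
7: · MOVGE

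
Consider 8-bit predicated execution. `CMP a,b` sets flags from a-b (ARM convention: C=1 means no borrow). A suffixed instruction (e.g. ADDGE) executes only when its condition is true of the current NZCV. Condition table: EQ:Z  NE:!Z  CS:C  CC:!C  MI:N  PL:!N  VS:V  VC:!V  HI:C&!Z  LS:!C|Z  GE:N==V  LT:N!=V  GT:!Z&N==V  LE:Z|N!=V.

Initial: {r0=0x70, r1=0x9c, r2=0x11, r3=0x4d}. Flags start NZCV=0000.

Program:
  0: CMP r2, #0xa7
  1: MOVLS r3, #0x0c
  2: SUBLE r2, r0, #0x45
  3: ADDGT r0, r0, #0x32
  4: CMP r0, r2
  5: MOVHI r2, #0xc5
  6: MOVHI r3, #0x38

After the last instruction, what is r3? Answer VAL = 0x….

VAL = 0x38

[0] flags=0000 → (cmp)
[1] flags=0000 LS?T → r3=0x0c
[2] flags=0000 LE?F → skip
[3] flags=0000 GT?T → r0=0xa2
[4] flags=1010 → (cmp)
[5] flags=1010 HI?T → r2=0xc5
[6] flags=1010 HI?T → r3=0x38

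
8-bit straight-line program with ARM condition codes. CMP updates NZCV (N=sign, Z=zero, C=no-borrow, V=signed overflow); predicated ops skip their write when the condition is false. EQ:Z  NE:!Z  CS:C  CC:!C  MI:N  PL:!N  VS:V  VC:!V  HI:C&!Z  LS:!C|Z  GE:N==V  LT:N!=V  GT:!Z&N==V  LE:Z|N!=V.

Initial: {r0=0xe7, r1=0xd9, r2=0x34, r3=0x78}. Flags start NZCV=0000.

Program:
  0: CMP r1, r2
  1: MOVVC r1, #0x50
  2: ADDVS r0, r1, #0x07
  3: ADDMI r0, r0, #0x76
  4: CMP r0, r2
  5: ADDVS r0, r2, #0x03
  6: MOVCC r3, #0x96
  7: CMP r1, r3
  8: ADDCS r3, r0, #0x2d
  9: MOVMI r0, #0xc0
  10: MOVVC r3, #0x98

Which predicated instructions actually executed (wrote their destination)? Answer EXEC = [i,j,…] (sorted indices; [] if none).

EXEC = [1,3,9,10]

[0] flags=1010 → (cmp)
[1] flags=1010 VC?T → r1=0x50
[2] flags=1010 VS?F → skip
[3] flags=1010 MI?T → r0=0x5d
[4] flags=0010 → (cmp)
[5] flags=0010 VS?F → skip
[6] flags=0010 CC?F → skip
[7] flags=1000 → (cmp)
[8] flags=1000 CS?F → skip
[9] flags=1000 MI?T → r0=0xc0
[10] flags=1000 VC?T → r3=0x98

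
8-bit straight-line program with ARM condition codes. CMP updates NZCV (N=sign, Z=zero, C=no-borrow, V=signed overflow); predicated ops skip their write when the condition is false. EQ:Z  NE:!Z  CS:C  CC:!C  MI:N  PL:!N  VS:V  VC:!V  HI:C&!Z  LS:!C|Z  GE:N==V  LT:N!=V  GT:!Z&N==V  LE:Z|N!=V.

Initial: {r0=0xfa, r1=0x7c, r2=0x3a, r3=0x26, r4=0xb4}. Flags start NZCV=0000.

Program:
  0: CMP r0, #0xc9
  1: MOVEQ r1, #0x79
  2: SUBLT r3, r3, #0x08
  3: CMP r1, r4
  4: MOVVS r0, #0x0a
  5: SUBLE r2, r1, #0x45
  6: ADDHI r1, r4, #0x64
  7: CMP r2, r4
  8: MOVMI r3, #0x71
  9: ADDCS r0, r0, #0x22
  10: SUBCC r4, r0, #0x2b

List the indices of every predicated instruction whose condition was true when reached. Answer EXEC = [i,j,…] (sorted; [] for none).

EXEC = [4,8,10]

[0] flags=0010 → (cmp)
[1] flags=0010 EQ?F → skip
[2] flags=0010 LT?F → skip
[3] flags=1001 → (cmp)
[4] flags=1001 VS?T → r0=0x0a
[5] flags=1001 LE?F → skip
[6] flags=1001 HI?F → skip
[7] flags=1001 → (cmp)
[8] flags=1001 MI?T → r3=0x71
[9] flags=1001 CS?F → skip
[10] flags=1001 CC?T → r4=0xdf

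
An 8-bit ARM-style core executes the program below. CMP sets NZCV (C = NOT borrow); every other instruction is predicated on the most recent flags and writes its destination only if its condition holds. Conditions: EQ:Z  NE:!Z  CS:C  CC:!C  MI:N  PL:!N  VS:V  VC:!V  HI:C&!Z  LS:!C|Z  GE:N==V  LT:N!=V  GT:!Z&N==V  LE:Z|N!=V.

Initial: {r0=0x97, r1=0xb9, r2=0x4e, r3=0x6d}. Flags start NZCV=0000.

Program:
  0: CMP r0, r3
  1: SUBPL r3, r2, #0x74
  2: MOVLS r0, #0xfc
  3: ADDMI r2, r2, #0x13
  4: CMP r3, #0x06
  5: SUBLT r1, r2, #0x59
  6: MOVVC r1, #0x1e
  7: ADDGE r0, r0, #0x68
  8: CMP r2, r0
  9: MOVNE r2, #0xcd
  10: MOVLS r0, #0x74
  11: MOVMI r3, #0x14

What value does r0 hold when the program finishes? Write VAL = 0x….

[0] flags=0011 → (cmp)
[1] flags=0011 PL?T → r3=0xda
[2] flags=0011 LS?F → skip
[3] flags=0011 MI?F → skip
[4] flags=1010 → (cmp)
[5] flags=1010 LT?T → r1=0xf5
[6] flags=1010 VC?T → r1=0x1e
[7] flags=1010 GE?F → skip
[8] flags=1001 → (cmp)
[9] flags=1001 NE?T → r2=0xcd
[10] flags=1001 LS?T → r0=0x74
[11] flags=1001 MI?T → r3=0x14

VAL = 0x74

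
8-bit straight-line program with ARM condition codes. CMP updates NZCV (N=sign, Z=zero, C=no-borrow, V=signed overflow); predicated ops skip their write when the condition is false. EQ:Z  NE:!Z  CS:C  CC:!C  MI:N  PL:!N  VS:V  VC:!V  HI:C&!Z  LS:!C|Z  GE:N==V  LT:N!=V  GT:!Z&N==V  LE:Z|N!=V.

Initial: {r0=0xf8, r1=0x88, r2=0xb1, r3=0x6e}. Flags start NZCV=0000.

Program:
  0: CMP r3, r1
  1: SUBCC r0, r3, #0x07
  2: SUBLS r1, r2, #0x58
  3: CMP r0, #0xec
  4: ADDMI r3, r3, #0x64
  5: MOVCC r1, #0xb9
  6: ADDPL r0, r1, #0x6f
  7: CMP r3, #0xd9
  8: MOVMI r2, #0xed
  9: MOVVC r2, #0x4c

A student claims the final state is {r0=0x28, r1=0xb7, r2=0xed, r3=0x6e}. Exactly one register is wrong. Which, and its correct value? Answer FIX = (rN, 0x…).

[0] flags=1001 → (cmp)
[1] flags=1001 CC?T → r0=0x67
[2] flags=1001 LS?T → r1=0x59
[3] flags=0000 → (cmp)
[4] flags=0000 MI?F → skip
[5] flags=0000 CC?T → r1=0xb9
[6] flags=0000 PL?T → r0=0x28
[7] flags=1001 → (cmp)
[8] flags=1001 MI?T → r2=0xed
[9] flags=1001 VC?F → skip

FIX = (r1, 0xb9)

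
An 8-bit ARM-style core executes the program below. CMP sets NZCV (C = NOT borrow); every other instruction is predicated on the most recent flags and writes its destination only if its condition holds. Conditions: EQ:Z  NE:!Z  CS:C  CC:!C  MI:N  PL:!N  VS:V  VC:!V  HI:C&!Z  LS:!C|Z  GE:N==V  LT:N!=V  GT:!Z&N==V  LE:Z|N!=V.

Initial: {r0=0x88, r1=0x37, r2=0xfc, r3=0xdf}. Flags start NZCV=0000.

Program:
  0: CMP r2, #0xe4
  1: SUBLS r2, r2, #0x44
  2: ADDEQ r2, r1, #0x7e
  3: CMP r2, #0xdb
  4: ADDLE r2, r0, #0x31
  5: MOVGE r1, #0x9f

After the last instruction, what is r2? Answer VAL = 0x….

[0] flags=0010 → (cmp)
[1] flags=0010 LS?F → skip
[2] flags=0010 EQ?F → skip
[3] flags=0010 → (cmp)
[4] flags=0010 LE?F → skip
[5] flags=0010 GE?T → r1=0x9f

VAL = 0xfc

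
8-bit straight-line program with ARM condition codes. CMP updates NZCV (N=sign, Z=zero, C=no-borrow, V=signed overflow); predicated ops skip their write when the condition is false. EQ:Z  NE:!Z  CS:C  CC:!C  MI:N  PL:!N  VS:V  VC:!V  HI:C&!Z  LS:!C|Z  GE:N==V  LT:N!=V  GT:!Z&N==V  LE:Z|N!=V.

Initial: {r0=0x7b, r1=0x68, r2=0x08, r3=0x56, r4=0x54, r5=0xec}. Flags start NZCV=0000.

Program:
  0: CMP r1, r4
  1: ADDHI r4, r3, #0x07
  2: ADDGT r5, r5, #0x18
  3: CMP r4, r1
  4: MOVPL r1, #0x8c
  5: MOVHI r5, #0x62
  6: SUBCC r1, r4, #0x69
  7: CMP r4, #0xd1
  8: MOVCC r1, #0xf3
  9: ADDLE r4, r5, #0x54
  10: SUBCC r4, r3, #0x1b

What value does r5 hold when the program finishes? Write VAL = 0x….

VAL = 0x04

[0] flags=0010 → (cmp)
[1] flags=0010 HI?T → r4=0x5d
[2] flags=0010 GT?T → r5=0x04
[3] flags=1000 → (cmp)
[4] flags=1000 PL?F → skip
[5] flags=1000 HI?F → skip
[6] flags=1000 CC?T → r1=0xf4
[7] flags=1001 → (cmp)
[8] flags=1001 CC?T → r1=0xf3
[9] flags=1001 LE?F → skip
[10] flags=1001 CC?T → r4=0x3b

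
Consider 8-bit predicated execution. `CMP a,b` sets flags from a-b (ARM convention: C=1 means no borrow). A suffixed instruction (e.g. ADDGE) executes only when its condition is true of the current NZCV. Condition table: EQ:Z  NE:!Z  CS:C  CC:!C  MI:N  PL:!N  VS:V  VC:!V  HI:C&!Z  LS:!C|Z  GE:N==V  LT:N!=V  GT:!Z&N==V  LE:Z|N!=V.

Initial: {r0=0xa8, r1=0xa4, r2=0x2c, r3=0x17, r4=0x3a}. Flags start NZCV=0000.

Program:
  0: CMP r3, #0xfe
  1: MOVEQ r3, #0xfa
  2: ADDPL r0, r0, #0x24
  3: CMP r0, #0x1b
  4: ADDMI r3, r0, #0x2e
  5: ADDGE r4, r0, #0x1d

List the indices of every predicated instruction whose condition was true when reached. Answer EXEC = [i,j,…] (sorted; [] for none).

EXEC = [2,4]

[0] flags=0000 → (cmp)
[1] flags=0000 EQ?F → skip
[2] flags=0000 PL?T → r0=0xcc
[3] flags=1010 → (cmp)
[4] flags=1010 MI?T → r3=0xfa
[5] flags=1010 GE?F → skip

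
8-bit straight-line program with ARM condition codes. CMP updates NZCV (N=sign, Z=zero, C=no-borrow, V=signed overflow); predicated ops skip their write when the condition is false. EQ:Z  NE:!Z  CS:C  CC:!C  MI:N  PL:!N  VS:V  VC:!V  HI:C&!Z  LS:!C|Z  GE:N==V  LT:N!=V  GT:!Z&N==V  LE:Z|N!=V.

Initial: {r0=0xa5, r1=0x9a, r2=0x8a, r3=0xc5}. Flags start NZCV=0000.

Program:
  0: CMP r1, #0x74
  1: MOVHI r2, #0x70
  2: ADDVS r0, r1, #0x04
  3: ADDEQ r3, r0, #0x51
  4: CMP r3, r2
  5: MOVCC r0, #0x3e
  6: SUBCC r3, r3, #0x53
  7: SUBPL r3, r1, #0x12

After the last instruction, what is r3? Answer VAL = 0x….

0: ✓ CMP  NZCV=0011
1: ✓ MOVHI  r2←0x70
2: ✓ ADDVS  r0←0x9e
3: · ADDEQ
4: ✓ CMP  NZCV=0011
5: · MOVCC
6: · SUBCC
7: ✓ SUBPL  r3←0x88

VAL = 0x88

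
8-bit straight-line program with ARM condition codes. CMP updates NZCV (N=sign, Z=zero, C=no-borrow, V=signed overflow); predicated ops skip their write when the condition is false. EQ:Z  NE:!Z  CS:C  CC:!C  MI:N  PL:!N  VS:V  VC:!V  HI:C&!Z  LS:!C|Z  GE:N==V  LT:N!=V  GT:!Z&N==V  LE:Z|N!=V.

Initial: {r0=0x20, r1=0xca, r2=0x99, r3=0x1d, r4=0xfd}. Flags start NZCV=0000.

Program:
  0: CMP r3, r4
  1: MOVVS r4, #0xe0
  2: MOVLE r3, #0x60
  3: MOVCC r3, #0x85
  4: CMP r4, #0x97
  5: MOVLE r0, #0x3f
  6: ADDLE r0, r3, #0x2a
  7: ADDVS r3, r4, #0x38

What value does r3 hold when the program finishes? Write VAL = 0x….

VAL = 0x85

[0] flags=0000 → (cmp)
[1] flags=0000 VS?F → skip
[2] flags=0000 LE?F → skip
[3] flags=0000 CC?T → r3=0x85
[4] flags=0010 → (cmp)
[5] flags=0010 LE?F → skip
[6] flags=0010 LE?F → skip
[7] flags=0010 VS?F → skip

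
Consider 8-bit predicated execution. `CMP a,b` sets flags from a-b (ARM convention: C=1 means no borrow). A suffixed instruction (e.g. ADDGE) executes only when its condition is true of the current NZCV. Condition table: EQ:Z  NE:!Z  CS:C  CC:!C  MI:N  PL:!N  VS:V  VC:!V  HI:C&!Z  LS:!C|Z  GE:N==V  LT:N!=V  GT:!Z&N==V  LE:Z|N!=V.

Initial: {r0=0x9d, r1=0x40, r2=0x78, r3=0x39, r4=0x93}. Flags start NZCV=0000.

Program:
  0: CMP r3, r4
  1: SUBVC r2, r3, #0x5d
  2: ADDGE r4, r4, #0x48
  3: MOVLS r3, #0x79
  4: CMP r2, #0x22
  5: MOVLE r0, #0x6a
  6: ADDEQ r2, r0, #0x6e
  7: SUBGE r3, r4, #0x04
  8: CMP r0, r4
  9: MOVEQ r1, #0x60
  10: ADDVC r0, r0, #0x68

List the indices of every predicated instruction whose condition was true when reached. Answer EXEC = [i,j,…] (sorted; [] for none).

EXEC = [2,3,7,10]

[0] flags=1001 → (cmp)
[1] flags=1001 VC?F → skip
[2] flags=1001 GE?T → r4=0xdb
[3] flags=1001 LS?T → r3=0x79
[4] flags=0010 → (cmp)
[5] flags=0010 LE?F → skip
[6] flags=0010 EQ?F → skip
[7] flags=0010 GE?T → r3=0xd7
[8] flags=1000 → (cmp)
[9] flags=1000 EQ?F → skip
[10] flags=1000 VC?T → r0=0x05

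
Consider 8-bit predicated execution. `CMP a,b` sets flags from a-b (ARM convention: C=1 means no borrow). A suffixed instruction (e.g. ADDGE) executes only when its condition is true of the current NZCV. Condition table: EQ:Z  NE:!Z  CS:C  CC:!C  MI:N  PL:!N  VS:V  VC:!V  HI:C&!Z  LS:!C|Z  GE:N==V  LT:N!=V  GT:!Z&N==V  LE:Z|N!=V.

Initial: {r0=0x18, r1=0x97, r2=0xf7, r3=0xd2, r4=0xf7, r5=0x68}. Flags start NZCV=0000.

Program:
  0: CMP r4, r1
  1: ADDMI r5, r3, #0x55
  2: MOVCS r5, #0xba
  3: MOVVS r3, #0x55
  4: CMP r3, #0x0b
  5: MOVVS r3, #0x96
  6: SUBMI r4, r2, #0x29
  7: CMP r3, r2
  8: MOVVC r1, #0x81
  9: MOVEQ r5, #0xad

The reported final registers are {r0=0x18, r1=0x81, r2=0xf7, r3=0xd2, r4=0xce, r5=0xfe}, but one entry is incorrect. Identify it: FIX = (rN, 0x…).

FIX = (r5, 0xba)

0: ✓ CMP  NZCV=0010
1: · ADDMI
2: ✓ MOVCS  r5←0xba
3: · MOVVS
4: ✓ CMP  NZCV=1010
5: · MOVVS
6: ✓ SUBMI  r4←0xce
7: ✓ CMP  NZCV=1000
8: ✓ MOVVC  r1←0x81
9: · MOVEQ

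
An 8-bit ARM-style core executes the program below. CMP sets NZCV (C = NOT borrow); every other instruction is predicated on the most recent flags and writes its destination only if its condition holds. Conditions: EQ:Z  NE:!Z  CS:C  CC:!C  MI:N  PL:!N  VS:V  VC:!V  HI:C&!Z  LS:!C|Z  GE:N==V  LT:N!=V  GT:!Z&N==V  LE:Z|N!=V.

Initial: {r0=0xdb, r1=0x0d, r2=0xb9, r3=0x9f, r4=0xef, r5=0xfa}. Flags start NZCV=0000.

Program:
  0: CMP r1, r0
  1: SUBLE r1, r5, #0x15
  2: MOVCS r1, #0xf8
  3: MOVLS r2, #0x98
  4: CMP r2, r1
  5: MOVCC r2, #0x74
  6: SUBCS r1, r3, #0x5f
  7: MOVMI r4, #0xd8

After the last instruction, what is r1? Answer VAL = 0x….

VAL = 0x40

[0] flags=0000 → (cmp)
[1] flags=0000 LE?F → skip
[2] flags=0000 CS?F → skip
[3] flags=0000 LS?T → r2=0x98
[4] flags=1010 → (cmp)
[5] flags=1010 CC?F → skip
[6] flags=1010 CS?T → r1=0x40
[7] flags=1010 MI?T → r4=0xd8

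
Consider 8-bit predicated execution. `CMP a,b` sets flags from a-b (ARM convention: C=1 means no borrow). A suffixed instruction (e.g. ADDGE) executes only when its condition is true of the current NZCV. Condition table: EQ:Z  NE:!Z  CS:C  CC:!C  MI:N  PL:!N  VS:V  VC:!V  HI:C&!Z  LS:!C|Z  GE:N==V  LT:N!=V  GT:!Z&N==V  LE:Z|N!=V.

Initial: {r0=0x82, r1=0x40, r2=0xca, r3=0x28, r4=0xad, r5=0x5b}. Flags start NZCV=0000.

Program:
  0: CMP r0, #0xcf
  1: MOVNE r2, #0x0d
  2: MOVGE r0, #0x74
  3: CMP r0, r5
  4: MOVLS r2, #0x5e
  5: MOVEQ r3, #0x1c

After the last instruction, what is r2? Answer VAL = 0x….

[0] flags=1000 → (cmp)
[1] flags=1000 NE?T → r2=0x0d
[2] flags=1000 GE?F → skip
[3] flags=0011 → (cmp)
[4] flags=0011 LS?F → skip
[5] flags=0011 EQ?F → skip

VAL = 0x0d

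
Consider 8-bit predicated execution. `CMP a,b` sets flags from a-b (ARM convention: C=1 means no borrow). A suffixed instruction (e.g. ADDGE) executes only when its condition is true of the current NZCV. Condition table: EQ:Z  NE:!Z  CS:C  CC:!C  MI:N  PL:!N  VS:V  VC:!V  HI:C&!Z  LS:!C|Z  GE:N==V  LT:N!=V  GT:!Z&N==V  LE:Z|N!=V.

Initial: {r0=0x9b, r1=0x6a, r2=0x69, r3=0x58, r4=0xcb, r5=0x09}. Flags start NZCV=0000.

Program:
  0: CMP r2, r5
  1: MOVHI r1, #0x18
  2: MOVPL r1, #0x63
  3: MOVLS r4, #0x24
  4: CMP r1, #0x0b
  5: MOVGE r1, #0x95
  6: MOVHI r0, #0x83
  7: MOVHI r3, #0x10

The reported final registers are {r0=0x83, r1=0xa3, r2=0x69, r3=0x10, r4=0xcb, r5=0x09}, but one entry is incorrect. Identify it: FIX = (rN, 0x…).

FIX = (r1, 0x95)

0: ✓ CMP  NZCV=0010
1: ✓ MOVHI  r1←0x18
2: ✓ MOVPL  r1←0x63
3: · MOVLS
4: ✓ CMP  NZCV=0010
5: ✓ MOVGE  r1←0x95
6: ✓ MOVHI  r0←0x83
7: ✓ MOVHI  r3←0x10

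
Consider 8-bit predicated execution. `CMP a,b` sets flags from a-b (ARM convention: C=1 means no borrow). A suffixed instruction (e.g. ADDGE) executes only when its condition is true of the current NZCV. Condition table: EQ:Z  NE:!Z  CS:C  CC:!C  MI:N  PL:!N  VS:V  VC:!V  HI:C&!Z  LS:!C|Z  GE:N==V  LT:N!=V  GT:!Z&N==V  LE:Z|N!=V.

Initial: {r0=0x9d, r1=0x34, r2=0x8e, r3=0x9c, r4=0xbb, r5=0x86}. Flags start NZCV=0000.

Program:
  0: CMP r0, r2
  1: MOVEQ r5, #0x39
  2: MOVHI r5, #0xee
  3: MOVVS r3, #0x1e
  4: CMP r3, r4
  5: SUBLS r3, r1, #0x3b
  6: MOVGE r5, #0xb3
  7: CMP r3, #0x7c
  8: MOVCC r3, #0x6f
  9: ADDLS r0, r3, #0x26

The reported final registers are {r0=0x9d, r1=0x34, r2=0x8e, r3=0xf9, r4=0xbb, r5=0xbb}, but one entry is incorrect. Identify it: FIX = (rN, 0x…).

0: ✓ CMP  NZCV=0010
1: · MOVEQ
2: ✓ MOVHI  r5←0xee
3: · MOVVS
4: ✓ CMP  NZCV=1000
5: ✓ SUBLS  r3←0xf9
6: · MOVGE
7: ✓ CMP  NZCV=0011
8: · MOVCC
9: · ADDLS

FIX = (r5, 0xee)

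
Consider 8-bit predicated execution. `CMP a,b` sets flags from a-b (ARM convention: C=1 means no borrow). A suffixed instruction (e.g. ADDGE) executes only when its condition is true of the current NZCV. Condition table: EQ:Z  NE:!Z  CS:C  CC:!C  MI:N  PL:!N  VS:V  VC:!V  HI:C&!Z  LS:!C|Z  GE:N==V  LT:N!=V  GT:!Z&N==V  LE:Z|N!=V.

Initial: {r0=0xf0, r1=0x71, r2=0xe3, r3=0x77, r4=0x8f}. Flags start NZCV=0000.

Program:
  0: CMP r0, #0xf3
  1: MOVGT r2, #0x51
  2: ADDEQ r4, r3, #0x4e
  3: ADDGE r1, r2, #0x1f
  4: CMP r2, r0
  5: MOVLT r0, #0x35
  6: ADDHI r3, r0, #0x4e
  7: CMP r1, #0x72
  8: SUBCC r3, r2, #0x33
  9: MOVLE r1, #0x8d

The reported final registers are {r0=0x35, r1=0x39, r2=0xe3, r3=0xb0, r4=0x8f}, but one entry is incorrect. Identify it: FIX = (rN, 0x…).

[0] flags=1000 → (cmp)
[1] flags=1000 GT?F → skip
[2] flags=1000 EQ?F → skip
[3] flags=1000 GE?F → skip
[4] flags=1000 → (cmp)
[5] flags=1000 LT?T → r0=0x35
[6] flags=1000 HI?F → skip
[7] flags=1000 → (cmp)
[8] flags=1000 CC?T → r3=0xb0
[9] flags=1000 LE?T → r1=0x8d

FIX = (r1, 0x8d)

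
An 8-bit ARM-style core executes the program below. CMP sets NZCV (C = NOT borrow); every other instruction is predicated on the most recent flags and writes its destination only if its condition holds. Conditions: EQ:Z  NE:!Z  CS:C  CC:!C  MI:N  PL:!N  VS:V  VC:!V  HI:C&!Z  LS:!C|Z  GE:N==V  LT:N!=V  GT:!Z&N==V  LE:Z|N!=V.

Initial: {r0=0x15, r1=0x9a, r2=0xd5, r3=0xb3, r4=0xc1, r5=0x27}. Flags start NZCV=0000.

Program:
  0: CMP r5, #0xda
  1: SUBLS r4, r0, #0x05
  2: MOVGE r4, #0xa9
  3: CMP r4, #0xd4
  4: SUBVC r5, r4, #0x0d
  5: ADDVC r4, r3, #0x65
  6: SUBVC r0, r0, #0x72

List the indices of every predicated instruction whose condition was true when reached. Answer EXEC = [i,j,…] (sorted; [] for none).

0: ✓ CMP  NZCV=0000
1: ✓ SUBLS  r4←0x10
2: ✓ MOVGE  r4←0xa9
3: ✓ CMP  NZCV=1000
4: ✓ SUBVC  r5←0x9c
5: ✓ ADDVC  r4←0x18
6: ✓ SUBVC  r0←0xa3

EXEC = [1,2,4,5,6]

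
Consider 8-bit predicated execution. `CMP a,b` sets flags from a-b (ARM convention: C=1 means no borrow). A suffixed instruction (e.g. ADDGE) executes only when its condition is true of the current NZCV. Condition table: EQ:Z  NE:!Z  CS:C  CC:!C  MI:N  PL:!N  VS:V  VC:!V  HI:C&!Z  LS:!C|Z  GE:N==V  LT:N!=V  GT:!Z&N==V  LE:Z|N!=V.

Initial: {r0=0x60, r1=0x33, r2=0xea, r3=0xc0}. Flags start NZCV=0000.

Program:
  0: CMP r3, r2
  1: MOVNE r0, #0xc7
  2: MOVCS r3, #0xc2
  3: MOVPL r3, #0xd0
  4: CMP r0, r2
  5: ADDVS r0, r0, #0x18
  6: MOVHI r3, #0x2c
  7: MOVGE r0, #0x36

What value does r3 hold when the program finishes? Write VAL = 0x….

0: ✓ CMP  NZCV=1000
1: ✓ MOVNE  r0←0xc7
2: · MOVCS
3: · MOVPL
4: ✓ CMP  NZCV=1000
5: · ADDVS
6: · MOVHI
7: · MOVGE

VAL = 0xc0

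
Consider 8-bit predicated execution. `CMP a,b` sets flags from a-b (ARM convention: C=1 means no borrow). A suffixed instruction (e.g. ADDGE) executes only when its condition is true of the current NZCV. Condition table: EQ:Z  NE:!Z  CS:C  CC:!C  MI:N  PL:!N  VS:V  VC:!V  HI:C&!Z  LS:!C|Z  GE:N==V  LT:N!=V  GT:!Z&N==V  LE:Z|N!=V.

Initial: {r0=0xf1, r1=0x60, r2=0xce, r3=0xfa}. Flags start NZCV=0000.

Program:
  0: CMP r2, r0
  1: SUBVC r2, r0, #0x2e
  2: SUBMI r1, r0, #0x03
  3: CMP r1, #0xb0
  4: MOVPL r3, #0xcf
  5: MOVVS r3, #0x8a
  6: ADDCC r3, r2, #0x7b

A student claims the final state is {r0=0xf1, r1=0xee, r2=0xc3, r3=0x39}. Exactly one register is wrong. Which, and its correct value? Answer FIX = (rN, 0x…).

FIX = (r3, 0xcf)

[0] flags=1000 → (cmp)
[1] flags=1000 VC?T → r2=0xc3
[2] flags=1000 MI?T → r1=0xee
[3] flags=0010 → (cmp)
[4] flags=0010 PL?T → r3=0xcf
[5] flags=0010 VS?F → skip
[6] flags=0010 CC?F → skip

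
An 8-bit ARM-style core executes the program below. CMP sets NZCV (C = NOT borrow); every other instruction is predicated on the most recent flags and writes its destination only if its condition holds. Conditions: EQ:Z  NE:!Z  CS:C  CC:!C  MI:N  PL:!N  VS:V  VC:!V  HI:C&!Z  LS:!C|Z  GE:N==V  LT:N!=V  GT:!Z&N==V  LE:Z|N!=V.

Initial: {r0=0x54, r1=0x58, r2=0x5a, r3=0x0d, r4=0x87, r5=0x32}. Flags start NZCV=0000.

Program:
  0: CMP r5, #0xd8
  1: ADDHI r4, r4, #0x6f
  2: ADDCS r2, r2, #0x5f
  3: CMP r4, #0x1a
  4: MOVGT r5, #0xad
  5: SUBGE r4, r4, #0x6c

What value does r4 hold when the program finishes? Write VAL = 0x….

VAL = 0x87

0: ✓ CMP  NZCV=0000
1: · ADDHI
2: · ADDCS
3: ✓ CMP  NZCV=0011
4: · MOVGT
5: · SUBGE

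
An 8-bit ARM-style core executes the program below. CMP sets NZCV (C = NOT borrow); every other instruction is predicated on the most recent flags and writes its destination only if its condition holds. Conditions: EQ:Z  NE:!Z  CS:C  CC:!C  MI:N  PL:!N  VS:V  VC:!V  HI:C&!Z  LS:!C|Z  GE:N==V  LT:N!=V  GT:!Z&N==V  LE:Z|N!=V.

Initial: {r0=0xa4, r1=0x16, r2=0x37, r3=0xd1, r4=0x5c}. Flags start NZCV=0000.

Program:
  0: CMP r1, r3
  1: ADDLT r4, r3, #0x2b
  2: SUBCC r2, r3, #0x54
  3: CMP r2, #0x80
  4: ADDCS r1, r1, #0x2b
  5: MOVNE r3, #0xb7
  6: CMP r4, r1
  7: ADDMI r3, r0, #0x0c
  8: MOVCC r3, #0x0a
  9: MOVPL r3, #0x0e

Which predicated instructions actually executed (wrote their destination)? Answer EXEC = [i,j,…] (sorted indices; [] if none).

EXEC = [2,5,9]

0: ✓ CMP  NZCV=0000
1: · ADDLT
2: ✓ SUBCC  r2←0x7d
3: ✓ CMP  NZCV=1001
4: · ADDCS
5: ✓ MOVNE  r3←0xb7
6: ✓ CMP  NZCV=0010
7: · ADDMI
8: · MOVCC
9: ✓ MOVPL  r3←0x0e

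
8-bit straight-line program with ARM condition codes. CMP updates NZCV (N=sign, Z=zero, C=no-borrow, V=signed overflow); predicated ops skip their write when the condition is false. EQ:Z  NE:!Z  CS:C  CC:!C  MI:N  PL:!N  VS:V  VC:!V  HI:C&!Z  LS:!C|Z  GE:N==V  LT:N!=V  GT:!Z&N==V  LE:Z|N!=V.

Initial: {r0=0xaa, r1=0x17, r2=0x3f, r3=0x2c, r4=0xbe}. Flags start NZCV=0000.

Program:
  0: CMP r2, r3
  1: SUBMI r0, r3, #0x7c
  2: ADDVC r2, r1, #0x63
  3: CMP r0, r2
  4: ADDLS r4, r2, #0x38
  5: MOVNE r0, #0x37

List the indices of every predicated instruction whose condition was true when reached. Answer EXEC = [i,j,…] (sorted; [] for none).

[0] flags=0010 → (cmp)
[1] flags=0010 MI?F → skip
[2] flags=0010 VC?T → r2=0x7a
[3] flags=0011 → (cmp)
[4] flags=0011 LS?F → skip
[5] flags=0011 NE?T → r0=0x37

EXEC = [2,5]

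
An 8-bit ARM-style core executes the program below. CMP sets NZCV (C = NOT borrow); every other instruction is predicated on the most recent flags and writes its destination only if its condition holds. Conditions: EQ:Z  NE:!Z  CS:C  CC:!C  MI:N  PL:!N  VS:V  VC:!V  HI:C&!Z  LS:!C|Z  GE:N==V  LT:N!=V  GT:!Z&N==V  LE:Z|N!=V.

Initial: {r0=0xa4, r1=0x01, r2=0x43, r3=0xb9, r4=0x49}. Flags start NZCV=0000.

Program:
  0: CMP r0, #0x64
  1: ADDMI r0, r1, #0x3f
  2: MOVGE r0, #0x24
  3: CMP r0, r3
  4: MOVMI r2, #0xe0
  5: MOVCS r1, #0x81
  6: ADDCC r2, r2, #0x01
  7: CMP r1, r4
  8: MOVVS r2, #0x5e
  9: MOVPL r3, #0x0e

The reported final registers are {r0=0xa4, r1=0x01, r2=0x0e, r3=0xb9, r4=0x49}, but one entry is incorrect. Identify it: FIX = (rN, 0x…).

0: ✓ CMP  NZCV=0011
1: · ADDMI
2: · MOVGE
3: ✓ CMP  NZCV=1000
4: ✓ MOVMI  r2←0xe0
5: · MOVCS
6: ✓ ADDCC  r2←0xe1
7: ✓ CMP  NZCV=1000
8: · MOVVS
9: · MOVPL

FIX = (r2, 0xe1)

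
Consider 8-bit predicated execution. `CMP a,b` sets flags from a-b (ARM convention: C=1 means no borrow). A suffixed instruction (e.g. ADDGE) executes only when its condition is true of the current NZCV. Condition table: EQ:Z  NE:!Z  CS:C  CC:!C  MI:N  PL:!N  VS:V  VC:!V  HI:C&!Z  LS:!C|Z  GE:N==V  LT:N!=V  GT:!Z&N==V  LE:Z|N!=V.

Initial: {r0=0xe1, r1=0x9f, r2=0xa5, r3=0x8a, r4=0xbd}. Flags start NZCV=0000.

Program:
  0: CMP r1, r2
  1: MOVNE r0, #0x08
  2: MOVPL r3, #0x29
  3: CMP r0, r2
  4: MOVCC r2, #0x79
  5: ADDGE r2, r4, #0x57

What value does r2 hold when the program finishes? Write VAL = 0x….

VAL = 0x14

[0] flags=1000 → (cmp)
[1] flags=1000 NE?T → r0=0x08
[2] flags=1000 PL?F → skip
[3] flags=0000 → (cmp)
[4] flags=0000 CC?T → r2=0x79
[5] flags=0000 GE?T → r2=0x14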